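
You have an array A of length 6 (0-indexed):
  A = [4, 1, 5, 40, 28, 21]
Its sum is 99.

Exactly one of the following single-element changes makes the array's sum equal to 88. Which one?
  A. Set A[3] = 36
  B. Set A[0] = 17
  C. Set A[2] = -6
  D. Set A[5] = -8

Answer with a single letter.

Option A: A[3] 40->36, delta=-4, new_sum=99+(-4)=95
Option B: A[0] 4->17, delta=13, new_sum=99+(13)=112
Option C: A[2] 5->-6, delta=-11, new_sum=99+(-11)=88 <-- matches target
Option D: A[5] 21->-8, delta=-29, new_sum=99+(-29)=70

Answer: C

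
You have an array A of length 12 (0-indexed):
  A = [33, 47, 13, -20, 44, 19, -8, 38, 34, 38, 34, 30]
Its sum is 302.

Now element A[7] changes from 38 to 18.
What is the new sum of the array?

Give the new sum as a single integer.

Old value at index 7: 38
New value at index 7: 18
Delta = 18 - 38 = -20
New sum = old_sum + delta = 302 + (-20) = 282

Answer: 282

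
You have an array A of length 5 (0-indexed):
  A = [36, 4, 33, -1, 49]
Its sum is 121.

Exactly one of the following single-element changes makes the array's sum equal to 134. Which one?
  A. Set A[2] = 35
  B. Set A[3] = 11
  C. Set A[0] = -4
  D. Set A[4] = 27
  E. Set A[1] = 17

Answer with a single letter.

Answer: E

Derivation:
Option A: A[2] 33->35, delta=2, new_sum=121+(2)=123
Option B: A[3] -1->11, delta=12, new_sum=121+(12)=133
Option C: A[0] 36->-4, delta=-40, new_sum=121+(-40)=81
Option D: A[4] 49->27, delta=-22, new_sum=121+(-22)=99
Option E: A[1] 4->17, delta=13, new_sum=121+(13)=134 <-- matches target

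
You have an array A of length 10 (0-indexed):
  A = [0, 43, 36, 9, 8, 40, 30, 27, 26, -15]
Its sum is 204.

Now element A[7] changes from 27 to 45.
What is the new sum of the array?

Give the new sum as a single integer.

Old value at index 7: 27
New value at index 7: 45
Delta = 45 - 27 = 18
New sum = old_sum + delta = 204 + (18) = 222

Answer: 222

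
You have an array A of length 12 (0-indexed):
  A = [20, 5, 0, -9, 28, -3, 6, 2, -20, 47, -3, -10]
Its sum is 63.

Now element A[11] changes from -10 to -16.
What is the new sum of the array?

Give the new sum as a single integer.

Answer: 57

Derivation:
Old value at index 11: -10
New value at index 11: -16
Delta = -16 - -10 = -6
New sum = old_sum + delta = 63 + (-6) = 57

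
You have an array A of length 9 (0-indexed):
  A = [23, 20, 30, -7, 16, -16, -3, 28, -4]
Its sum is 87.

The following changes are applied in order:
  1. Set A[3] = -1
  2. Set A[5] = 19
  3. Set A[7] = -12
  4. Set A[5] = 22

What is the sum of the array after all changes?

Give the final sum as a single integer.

Initial sum: 87
Change 1: A[3] -7 -> -1, delta = 6, sum = 93
Change 2: A[5] -16 -> 19, delta = 35, sum = 128
Change 3: A[7] 28 -> -12, delta = -40, sum = 88
Change 4: A[5] 19 -> 22, delta = 3, sum = 91

Answer: 91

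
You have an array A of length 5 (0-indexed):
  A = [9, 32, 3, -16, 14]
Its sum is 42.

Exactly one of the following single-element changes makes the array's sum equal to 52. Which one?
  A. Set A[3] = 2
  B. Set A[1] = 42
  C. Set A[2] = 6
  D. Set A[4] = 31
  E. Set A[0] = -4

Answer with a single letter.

Option A: A[3] -16->2, delta=18, new_sum=42+(18)=60
Option B: A[1] 32->42, delta=10, new_sum=42+(10)=52 <-- matches target
Option C: A[2] 3->6, delta=3, new_sum=42+(3)=45
Option D: A[4] 14->31, delta=17, new_sum=42+(17)=59
Option E: A[0] 9->-4, delta=-13, new_sum=42+(-13)=29

Answer: B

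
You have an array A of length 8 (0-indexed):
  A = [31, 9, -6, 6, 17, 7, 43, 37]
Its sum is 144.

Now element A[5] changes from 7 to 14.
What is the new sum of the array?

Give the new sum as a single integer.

Old value at index 5: 7
New value at index 5: 14
Delta = 14 - 7 = 7
New sum = old_sum + delta = 144 + (7) = 151

Answer: 151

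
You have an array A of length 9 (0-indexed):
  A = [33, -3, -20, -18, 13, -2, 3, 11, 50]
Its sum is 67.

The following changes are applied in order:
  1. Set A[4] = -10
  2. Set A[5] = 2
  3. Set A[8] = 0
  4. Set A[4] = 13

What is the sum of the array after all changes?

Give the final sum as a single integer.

Answer: 21

Derivation:
Initial sum: 67
Change 1: A[4] 13 -> -10, delta = -23, sum = 44
Change 2: A[5] -2 -> 2, delta = 4, sum = 48
Change 3: A[8] 50 -> 0, delta = -50, sum = -2
Change 4: A[4] -10 -> 13, delta = 23, sum = 21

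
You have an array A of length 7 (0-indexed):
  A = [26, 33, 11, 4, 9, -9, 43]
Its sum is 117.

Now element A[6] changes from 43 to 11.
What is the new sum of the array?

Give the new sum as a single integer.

Old value at index 6: 43
New value at index 6: 11
Delta = 11 - 43 = -32
New sum = old_sum + delta = 117 + (-32) = 85

Answer: 85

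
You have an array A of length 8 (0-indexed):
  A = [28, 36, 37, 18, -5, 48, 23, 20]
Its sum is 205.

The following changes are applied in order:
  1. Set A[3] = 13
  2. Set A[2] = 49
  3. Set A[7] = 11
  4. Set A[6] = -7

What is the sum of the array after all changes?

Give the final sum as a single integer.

Initial sum: 205
Change 1: A[3] 18 -> 13, delta = -5, sum = 200
Change 2: A[2] 37 -> 49, delta = 12, sum = 212
Change 3: A[7] 20 -> 11, delta = -9, sum = 203
Change 4: A[6] 23 -> -7, delta = -30, sum = 173

Answer: 173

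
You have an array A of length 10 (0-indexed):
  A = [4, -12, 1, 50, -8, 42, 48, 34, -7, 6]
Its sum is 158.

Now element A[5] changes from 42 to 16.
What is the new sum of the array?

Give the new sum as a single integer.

Answer: 132

Derivation:
Old value at index 5: 42
New value at index 5: 16
Delta = 16 - 42 = -26
New sum = old_sum + delta = 158 + (-26) = 132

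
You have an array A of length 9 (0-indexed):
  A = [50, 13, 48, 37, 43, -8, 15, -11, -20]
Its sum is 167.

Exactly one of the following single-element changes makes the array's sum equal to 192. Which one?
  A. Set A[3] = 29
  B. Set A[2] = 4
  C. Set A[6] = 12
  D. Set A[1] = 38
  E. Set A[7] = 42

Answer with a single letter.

Option A: A[3] 37->29, delta=-8, new_sum=167+(-8)=159
Option B: A[2] 48->4, delta=-44, new_sum=167+(-44)=123
Option C: A[6] 15->12, delta=-3, new_sum=167+(-3)=164
Option D: A[1] 13->38, delta=25, new_sum=167+(25)=192 <-- matches target
Option E: A[7] -11->42, delta=53, new_sum=167+(53)=220

Answer: D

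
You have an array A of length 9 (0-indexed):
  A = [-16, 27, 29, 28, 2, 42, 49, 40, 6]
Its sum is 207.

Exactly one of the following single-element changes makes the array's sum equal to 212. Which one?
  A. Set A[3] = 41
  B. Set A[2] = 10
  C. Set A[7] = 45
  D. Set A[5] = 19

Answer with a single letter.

Answer: C

Derivation:
Option A: A[3] 28->41, delta=13, new_sum=207+(13)=220
Option B: A[2] 29->10, delta=-19, new_sum=207+(-19)=188
Option C: A[7] 40->45, delta=5, new_sum=207+(5)=212 <-- matches target
Option D: A[5] 42->19, delta=-23, new_sum=207+(-23)=184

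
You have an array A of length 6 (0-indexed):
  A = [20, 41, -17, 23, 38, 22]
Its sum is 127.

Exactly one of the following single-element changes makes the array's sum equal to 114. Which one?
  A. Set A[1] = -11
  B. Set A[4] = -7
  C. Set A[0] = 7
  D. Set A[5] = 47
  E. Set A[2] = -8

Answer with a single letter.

Answer: C

Derivation:
Option A: A[1] 41->-11, delta=-52, new_sum=127+(-52)=75
Option B: A[4] 38->-7, delta=-45, new_sum=127+(-45)=82
Option C: A[0] 20->7, delta=-13, new_sum=127+(-13)=114 <-- matches target
Option D: A[5] 22->47, delta=25, new_sum=127+(25)=152
Option E: A[2] -17->-8, delta=9, new_sum=127+(9)=136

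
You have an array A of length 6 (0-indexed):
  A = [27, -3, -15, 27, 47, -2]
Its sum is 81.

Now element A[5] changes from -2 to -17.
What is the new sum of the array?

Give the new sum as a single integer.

Answer: 66

Derivation:
Old value at index 5: -2
New value at index 5: -17
Delta = -17 - -2 = -15
New sum = old_sum + delta = 81 + (-15) = 66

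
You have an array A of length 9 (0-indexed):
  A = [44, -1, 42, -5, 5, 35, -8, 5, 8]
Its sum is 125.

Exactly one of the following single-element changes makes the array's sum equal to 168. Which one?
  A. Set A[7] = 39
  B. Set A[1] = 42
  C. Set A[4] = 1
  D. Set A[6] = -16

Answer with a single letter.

Answer: B

Derivation:
Option A: A[7] 5->39, delta=34, new_sum=125+(34)=159
Option B: A[1] -1->42, delta=43, new_sum=125+(43)=168 <-- matches target
Option C: A[4] 5->1, delta=-4, new_sum=125+(-4)=121
Option D: A[6] -8->-16, delta=-8, new_sum=125+(-8)=117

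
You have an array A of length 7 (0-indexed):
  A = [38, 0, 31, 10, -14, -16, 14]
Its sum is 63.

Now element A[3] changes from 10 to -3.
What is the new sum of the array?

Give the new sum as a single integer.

Old value at index 3: 10
New value at index 3: -3
Delta = -3 - 10 = -13
New sum = old_sum + delta = 63 + (-13) = 50

Answer: 50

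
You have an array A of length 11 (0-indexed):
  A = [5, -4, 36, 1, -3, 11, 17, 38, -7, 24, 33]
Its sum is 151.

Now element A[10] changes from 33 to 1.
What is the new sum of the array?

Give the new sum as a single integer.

Old value at index 10: 33
New value at index 10: 1
Delta = 1 - 33 = -32
New sum = old_sum + delta = 151 + (-32) = 119

Answer: 119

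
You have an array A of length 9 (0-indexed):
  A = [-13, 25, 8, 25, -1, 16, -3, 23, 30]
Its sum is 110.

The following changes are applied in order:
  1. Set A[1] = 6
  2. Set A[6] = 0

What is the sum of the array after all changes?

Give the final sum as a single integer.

Answer: 94

Derivation:
Initial sum: 110
Change 1: A[1] 25 -> 6, delta = -19, sum = 91
Change 2: A[6] -3 -> 0, delta = 3, sum = 94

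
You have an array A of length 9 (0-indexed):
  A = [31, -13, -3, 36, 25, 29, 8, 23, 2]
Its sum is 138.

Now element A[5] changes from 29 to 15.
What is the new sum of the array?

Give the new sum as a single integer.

Old value at index 5: 29
New value at index 5: 15
Delta = 15 - 29 = -14
New sum = old_sum + delta = 138 + (-14) = 124

Answer: 124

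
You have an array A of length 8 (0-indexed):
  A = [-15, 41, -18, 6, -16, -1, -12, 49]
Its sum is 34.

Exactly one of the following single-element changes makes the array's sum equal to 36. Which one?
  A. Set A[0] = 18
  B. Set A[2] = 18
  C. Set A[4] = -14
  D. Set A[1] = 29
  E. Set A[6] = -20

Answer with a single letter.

Answer: C

Derivation:
Option A: A[0] -15->18, delta=33, new_sum=34+(33)=67
Option B: A[2] -18->18, delta=36, new_sum=34+(36)=70
Option C: A[4] -16->-14, delta=2, new_sum=34+(2)=36 <-- matches target
Option D: A[1] 41->29, delta=-12, new_sum=34+(-12)=22
Option E: A[6] -12->-20, delta=-8, new_sum=34+(-8)=26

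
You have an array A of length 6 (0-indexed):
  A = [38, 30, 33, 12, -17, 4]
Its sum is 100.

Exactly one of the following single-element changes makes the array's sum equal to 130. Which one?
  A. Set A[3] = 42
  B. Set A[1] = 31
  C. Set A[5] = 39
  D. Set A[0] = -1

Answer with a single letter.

Option A: A[3] 12->42, delta=30, new_sum=100+(30)=130 <-- matches target
Option B: A[1] 30->31, delta=1, new_sum=100+(1)=101
Option C: A[5] 4->39, delta=35, new_sum=100+(35)=135
Option D: A[0] 38->-1, delta=-39, new_sum=100+(-39)=61

Answer: A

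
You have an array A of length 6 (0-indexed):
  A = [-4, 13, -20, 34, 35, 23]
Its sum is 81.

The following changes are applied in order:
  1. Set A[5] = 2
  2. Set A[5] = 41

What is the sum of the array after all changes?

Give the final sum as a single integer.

Answer: 99

Derivation:
Initial sum: 81
Change 1: A[5] 23 -> 2, delta = -21, sum = 60
Change 2: A[5] 2 -> 41, delta = 39, sum = 99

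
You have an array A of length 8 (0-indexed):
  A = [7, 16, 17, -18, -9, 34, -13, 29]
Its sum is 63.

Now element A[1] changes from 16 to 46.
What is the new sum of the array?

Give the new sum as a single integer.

Old value at index 1: 16
New value at index 1: 46
Delta = 46 - 16 = 30
New sum = old_sum + delta = 63 + (30) = 93

Answer: 93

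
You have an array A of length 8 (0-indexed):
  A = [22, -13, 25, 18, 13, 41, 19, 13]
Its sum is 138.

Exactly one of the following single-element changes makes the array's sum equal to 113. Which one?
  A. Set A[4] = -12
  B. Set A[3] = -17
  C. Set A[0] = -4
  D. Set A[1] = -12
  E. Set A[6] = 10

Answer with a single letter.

Option A: A[4] 13->-12, delta=-25, new_sum=138+(-25)=113 <-- matches target
Option B: A[3] 18->-17, delta=-35, new_sum=138+(-35)=103
Option C: A[0] 22->-4, delta=-26, new_sum=138+(-26)=112
Option D: A[1] -13->-12, delta=1, new_sum=138+(1)=139
Option E: A[6] 19->10, delta=-9, new_sum=138+(-9)=129

Answer: A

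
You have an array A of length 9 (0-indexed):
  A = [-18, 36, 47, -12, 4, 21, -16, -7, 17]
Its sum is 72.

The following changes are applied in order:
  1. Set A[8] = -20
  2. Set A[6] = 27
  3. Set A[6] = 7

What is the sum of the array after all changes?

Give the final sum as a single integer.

Initial sum: 72
Change 1: A[8] 17 -> -20, delta = -37, sum = 35
Change 2: A[6] -16 -> 27, delta = 43, sum = 78
Change 3: A[6] 27 -> 7, delta = -20, sum = 58

Answer: 58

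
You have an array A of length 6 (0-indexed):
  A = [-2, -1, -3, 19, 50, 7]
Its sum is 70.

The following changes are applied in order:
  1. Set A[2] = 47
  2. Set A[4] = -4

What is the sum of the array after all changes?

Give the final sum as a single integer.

Initial sum: 70
Change 1: A[2] -3 -> 47, delta = 50, sum = 120
Change 2: A[4] 50 -> -4, delta = -54, sum = 66

Answer: 66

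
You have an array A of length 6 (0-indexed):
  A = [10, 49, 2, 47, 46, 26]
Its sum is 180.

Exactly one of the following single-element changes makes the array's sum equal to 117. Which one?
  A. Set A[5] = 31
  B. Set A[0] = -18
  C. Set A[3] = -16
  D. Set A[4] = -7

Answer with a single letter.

Option A: A[5] 26->31, delta=5, new_sum=180+(5)=185
Option B: A[0] 10->-18, delta=-28, new_sum=180+(-28)=152
Option C: A[3] 47->-16, delta=-63, new_sum=180+(-63)=117 <-- matches target
Option D: A[4] 46->-7, delta=-53, new_sum=180+(-53)=127

Answer: C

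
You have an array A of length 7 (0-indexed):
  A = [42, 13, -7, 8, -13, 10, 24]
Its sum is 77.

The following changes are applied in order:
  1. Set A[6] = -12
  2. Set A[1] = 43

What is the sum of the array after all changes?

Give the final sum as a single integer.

Initial sum: 77
Change 1: A[6] 24 -> -12, delta = -36, sum = 41
Change 2: A[1] 13 -> 43, delta = 30, sum = 71

Answer: 71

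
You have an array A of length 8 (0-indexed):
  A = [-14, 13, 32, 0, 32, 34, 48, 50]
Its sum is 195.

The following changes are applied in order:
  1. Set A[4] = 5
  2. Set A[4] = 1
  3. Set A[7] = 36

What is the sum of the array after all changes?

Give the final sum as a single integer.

Initial sum: 195
Change 1: A[4] 32 -> 5, delta = -27, sum = 168
Change 2: A[4] 5 -> 1, delta = -4, sum = 164
Change 3: A[7] 50 -> 36, delta = -14, sum = 150

Answer: 150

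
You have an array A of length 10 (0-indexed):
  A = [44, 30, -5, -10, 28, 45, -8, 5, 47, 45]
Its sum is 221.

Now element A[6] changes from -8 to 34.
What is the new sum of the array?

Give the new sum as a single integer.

Answer: 263

Derivation:
Old value at index 6: -8
New value at index 6: 34
Delta = 34 - -8 = 42
New sum = old_sum + delta = 221 + (42) = 263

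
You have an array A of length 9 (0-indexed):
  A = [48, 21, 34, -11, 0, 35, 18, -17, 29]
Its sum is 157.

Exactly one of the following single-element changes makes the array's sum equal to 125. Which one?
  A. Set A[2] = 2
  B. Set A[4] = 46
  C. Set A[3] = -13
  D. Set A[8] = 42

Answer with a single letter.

Option A: A[2] 34->2, delta=-32, new_sum=157+(-32)=125 <-- matches target
Option B: A[4] 0->46, delta=46, new_sum=157+(46)=203
Option C: A[3] -11->-13, delta=-2, new_sum=157+(-2)=155
Option D: A[8] 29->42, delta=13, new_sum=157+(13)=170

Answer: A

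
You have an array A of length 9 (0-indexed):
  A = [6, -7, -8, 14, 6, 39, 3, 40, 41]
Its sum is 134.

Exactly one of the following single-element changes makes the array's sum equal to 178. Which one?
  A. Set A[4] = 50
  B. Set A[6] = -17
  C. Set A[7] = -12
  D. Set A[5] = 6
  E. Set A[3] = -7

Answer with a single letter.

Option A: A[4] 6->50, delta=44, new_sum=134+(44)=178 <-- matches target
Option B: A[6] 3->-17, delta=-20, new_sum=134+(-20)=114
Option C: A[7] 40->-12, delta=-52, new_sum=134+(-52)=82
Option D: A[5] 39->6, delta=-33, new_sum=134+(-33)=101
Option E: A[3] 14->-7, delta=-21, new_sum=134+(-21)=113

Answer: A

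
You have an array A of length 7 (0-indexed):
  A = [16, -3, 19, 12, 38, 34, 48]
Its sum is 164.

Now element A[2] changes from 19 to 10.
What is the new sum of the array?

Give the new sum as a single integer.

Old value at index 2: 19
New value at index 2: 10
Delta = 10 - 19 = -9
New sum = old_sum + delta = 164 + (-9) = 155

Answer: 155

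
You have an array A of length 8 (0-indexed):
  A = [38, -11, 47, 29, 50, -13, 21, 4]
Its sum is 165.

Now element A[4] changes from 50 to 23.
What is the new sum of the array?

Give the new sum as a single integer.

Answer: 138

Derivation:
Old value at index 4: 50
New value at index 4: 23
Delta = 23 - 50 = -27
New sum = old_sum + delta = 165 + (-27) = 138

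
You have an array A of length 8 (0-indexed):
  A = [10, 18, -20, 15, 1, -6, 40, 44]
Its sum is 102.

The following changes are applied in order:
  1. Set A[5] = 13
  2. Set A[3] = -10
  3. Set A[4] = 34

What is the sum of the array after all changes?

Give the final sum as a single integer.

Answer: 129

Derivation:
Initial sum: 102
Change 1: A[5] -6 -> 13, delta = 19, sum = 121
Change 2: A[3] 15 -> -10, delta = -25, sum = 96
Change 3: A[4] 1 -> 34, delta = 33, sum = 129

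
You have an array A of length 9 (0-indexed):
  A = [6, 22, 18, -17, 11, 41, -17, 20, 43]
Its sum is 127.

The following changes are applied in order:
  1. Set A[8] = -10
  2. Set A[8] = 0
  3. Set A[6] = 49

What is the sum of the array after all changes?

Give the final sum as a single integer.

Initial sum: 127
Change 1: A[8] 43 -> -10, delta = -53, sum = 74
Change 2: A[8] -10 -> 0, delta = 10, sum = 84
Change 3: A[6] -17 -> 49, delta = 66, sum = 150

Answer: 150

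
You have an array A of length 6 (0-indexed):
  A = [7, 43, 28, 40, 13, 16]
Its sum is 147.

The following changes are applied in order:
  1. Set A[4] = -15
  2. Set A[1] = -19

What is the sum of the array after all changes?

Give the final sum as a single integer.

Answer: 57

Derivation:
Initial sum: 147
Change 1: A[4] 13 -> -15, delta = -28, sum = 119
Change 2: A[1] 43 -> -19, delta = -62, sum = 57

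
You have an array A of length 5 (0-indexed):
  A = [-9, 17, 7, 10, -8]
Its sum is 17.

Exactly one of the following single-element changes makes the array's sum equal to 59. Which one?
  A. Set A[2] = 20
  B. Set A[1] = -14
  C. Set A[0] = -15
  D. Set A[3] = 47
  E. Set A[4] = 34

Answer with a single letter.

Option A: A[2] 7->20, delta=13, new_sum=17+(13)=30
Option B: A[1] 17->-14, delta=-31, new_sum=17+(-31)=-14
Option C: A[0] -9->-15, delta=-6, new_sum=17+(-6)=11
Option D: A[3] 10->47, delta=37, new_sum=17+(37)=54
Option E: A[4] -8->34, delta=42, new_sum=17+(42)=59 <-- matches target

Answer: E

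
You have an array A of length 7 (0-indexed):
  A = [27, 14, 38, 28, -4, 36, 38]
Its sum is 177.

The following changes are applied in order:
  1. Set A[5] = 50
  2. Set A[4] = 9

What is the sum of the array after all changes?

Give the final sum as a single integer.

Initial sum: 177
Change 1: A[5] 36 -> 50, delta = 14, sum = 191
Change 2: A[4] -4 -> 9, delta = 13, sum = 204

Answer: 204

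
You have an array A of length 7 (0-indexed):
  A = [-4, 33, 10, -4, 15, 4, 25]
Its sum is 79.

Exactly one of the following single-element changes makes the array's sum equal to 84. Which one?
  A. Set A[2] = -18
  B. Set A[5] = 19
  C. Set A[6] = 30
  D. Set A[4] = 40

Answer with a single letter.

Answer: C

Derivation:
Option A: A[2] 10->-18, delta=-28, new_sum=79+(-28)=51
Option B: A[5] 4->19, delta=15, new_sum=79+(15)=94
Option C: A[6] 25->30, delta=5, new_sum=79+(5)=84 <-- matches target
Option D: A[4] 15->40, delta=25, new_sum=79+(25)=104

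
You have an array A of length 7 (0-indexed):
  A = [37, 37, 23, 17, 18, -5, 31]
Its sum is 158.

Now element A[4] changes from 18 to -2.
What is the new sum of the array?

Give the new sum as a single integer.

Answer: 138

Derivation:
Old value at index 4: 18
New value at index 4: -2
Delta = -2 - 18 = -20
New sum = old_sum + delta = 158 + (-20) = 138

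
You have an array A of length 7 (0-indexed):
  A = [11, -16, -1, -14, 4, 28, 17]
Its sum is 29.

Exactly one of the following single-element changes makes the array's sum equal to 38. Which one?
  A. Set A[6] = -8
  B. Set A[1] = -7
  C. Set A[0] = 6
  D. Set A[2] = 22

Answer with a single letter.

Option A: A[6] 17->-8, delta=-25, new_sum=29+(-25)=4
Option B: A[1] -16->-7, delta=9, new_sum=29+(9)=38 <-- matches target
Option C: A[0] 11->6, delta=-5, new_sum=29+(-5)=24
Option D: A[2] -1->22, delta=23, new_sum=29+(23)=52

Answer: B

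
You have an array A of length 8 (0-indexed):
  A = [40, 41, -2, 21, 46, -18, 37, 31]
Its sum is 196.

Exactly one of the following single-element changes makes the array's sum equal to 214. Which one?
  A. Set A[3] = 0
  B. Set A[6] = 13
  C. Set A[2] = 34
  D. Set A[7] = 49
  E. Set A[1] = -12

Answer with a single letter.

Option A: A[3] 21->0, delta=-21, new_sum=196+(-21)=175
Option B: A[6] 37->13, delta=-24, new_sum=196+(-24)=172
Option C: A[2] -2->34, delta=36, new_sum=196+(36)=232
Option D: A[7] 31->49, delta=18, new_sum=196+(18)=214 <-- matches target
Option E: A[1] 41->-12, delta=-53, new_sum=196+(-53)=143

Answer: D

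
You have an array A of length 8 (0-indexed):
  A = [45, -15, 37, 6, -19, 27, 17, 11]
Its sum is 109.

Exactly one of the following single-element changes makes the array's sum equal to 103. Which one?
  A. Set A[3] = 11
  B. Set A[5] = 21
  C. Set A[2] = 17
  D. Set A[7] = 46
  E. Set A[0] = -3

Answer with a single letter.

Answer: B

Derivation:
Option A: A[3] 6->11, delta=5, new_sum=109+(5)=114
Option B: A[5] 27->21, delta=-6, new_sum=109+(-6)=103 <-- matches target
Option C: A[2] 37->17, delta=-20, new_sum=109+(-20)=89
Option D: A[7] 11->46, delta=35, new_sum=109+(35)=144
Option E: A[0] 45->-3, delta=-48, new_sum=109+(-48)=61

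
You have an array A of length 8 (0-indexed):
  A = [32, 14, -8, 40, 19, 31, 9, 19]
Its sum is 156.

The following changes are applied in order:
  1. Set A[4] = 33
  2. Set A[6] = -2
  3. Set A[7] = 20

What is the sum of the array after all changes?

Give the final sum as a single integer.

Answer: 160

Derivation:
Initial sum: 156
Change 1: A[4] 19 -> 33, delta = 14, sum = 170
Change 2: A[6] 9 -> -2, delta = -11, sum = 159
Change 3: A[7] 19 -> 20, delta = 1, sum = 160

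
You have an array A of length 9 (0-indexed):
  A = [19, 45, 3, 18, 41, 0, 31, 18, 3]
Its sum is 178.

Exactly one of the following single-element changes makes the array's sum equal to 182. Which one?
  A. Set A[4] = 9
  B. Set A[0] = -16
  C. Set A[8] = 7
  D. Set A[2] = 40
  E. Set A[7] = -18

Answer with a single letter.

Answer: C

Derivation:
Option A: A[4] 41->9, delta=-32, new_sum=178+(-32)=146
Option B: A[0] 19->-16, delta=-35, new_sum=178+(-35)=143
Option C: A[8] 3->7, delta=4, new_sum=178+(4)=182 <-- matches target
Option D: A[2] 3->40, delta=37, new_sum=178+(37)=215
Option E: A[7] 18->-18, delta=-36, new_sum=178+(-36)=142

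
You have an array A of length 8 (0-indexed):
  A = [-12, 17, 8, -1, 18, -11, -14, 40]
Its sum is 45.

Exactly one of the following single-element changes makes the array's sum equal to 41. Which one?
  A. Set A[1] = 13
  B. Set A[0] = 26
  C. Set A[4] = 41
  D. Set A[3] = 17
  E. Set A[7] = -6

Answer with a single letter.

Answer: A

Derivation:
Option A: A[1] 17->13, delta=-4, new_sum=45+(-4)=41 <-- matches target
Option B: A[0] -12->26, delta=38, new_sum=45+(38)=83
Option C: A[4] 18->41, delta=23, new_sum=45+(23)=68
Option D: A[3] -1->17, delta=18, new_sum=45+(18)=63
Option E: A[7] 40->-6, delta=-46, new_sum=45+(-46)=-1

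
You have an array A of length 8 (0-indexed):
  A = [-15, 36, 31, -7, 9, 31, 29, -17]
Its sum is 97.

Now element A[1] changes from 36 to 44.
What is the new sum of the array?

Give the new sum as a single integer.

Answer: 105

Derivation:
Old value at index 1: 36
New value at index 1: 44
Delta = 44 - 36 = 8
New sum = old_sum + delta = 97 + (8) = 105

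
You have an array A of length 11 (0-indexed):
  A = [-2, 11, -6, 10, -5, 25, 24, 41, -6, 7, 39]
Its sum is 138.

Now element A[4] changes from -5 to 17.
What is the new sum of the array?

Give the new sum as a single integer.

Old value at index 4: -5
New value at index 4: 17
Delta = 17 - -5 = 22
New sum = old_sum + delta = 138 + (22) = 160

Answer: 160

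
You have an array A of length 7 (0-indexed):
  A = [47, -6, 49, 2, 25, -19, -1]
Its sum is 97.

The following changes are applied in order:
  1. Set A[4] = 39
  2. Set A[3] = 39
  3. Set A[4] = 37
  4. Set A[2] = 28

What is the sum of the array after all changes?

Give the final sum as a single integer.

Initial sum: 97
Change 1: A[4] 25 -> 39, delta = 14, sum = 111
Change 2: A[3] 2 -> 39, delta = 37, sum = 148
Change 3: A[4] 39 -> 37, delta = -2, sum = 146
Change 4: A[2] 49 -> 28, delta = -21, sum = 125

Answer: 125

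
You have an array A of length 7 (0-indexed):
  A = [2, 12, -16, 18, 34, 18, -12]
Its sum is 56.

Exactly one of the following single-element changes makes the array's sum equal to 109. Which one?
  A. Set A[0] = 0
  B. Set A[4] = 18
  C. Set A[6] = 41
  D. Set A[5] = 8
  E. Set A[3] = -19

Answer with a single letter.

Answer: C

Derivation:
Option A: A[0] 2->0, delta=-2, new_sum=56+(-2)=54
Option B: A[4] 34->18, delta=-16, new_sum=56+(-16)=40
Option C: A[6] -12->41, delta=53, new_sum=56+(53)=109 <-- matches target
Option D: A[5] 18->8, delta=-10, new_sum=56+(-10)=46
Option E: A[3] 18->-19, delta=-37, new_sum=56+(-37)=19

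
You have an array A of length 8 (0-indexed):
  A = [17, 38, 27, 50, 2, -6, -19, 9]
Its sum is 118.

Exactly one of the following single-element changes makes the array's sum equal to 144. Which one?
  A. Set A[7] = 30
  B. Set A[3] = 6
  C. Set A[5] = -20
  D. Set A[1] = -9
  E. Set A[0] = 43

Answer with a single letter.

Answer: E

Derivation:
Option A: A[7] 9->30, delta=21, new_sum=118+(21)=139
Option B: A[3] 50->6, delta=-44, new_sum=118+(-44)=74
Option C: A[5] -6->-20, delta=-14, new_sum=118+(-14)=104
Option D: A[1] 38->-9, delta=-47, new_sum=118+(-47)=71
Option E: A[0] 17->43, delta=26, new_sum=118+(26)=144 <-- matches target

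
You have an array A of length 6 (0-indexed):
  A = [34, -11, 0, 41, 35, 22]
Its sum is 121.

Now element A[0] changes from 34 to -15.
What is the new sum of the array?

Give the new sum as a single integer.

Answer: 72

Derivation:
Old value at index 0: 34
New value at index 0: -15
Delta = -15 - 34 = -49
New sum = old_sum + delta = 121 + (-49) = 72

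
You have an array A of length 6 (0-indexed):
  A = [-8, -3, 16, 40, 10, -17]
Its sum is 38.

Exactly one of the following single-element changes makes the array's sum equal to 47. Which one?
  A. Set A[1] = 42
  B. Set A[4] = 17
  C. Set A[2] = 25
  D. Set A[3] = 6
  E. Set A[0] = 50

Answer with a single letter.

Answer: C

Derivation:
Option A: A[1] -3->42, delta=45, new_sum=38+(45)=83
Option B: A[4] 10->17, delta=7, new_sum=38+(7)=45
Option C: A[2] 16->25, delta=9, new_sum=38+(9)=47 <-- matches target
Option D: A[3] 40->6, delta=-34, new_sum=38+(-34)=4
Option E: A[0] -8->50, delta=58, new_sum=38+(58)=96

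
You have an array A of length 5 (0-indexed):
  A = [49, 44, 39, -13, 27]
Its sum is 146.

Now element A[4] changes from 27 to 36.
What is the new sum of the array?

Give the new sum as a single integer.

Answer: 155

Derivation:
Old value at index 4: 27
New value at index 4: 36
Delta = 36 - 27 = 9
New sum = old_sum + delta = 146 + (9) = 155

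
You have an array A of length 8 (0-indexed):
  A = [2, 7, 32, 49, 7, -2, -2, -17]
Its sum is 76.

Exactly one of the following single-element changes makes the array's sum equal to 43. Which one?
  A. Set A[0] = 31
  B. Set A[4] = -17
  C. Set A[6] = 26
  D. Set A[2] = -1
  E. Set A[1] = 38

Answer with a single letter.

Option A: A[0] 2->31, delta=29, new_sum=76+(29)=105
Option B: A[4] 7->-17, delta=-24, new_sum=76+(-24)=52
Option C: A[6] -2->26, delta=28, new_sum=76+(28)=104
Option D: A[2] 32->-1, delta=-33, new_sum=76+(-33)=43 <-- matches target
Option E: A[1] 7->38, delta=31, new_sum=76+(31)=107

Answer: D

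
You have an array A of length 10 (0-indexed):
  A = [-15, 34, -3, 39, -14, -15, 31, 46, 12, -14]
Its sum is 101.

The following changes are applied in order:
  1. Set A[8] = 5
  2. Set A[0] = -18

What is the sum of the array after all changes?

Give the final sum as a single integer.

Initial sum: 101
Change 1: A[8] 12 -> 5, delta = -7, sum = 94
Change 2: A[0] -15 -> -18, delta = -3, sum = 91

Answer: 91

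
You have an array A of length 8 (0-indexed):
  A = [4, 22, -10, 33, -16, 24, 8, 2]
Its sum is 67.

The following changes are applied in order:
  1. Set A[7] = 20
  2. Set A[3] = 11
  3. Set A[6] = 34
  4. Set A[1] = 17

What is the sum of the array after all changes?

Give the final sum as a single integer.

Initial sum: 67
Change 1: A[7] 2 -> 20, delta = 18, sum = 85
Change 2: A[3] 33 -> 11, delta = -22, sum = 63
Change 3: A[6] 8 -> 34, delta = 26, sum = 89
Change 4: A[1] 22 -> 17, delta = -5, sum = 84

Answer: 84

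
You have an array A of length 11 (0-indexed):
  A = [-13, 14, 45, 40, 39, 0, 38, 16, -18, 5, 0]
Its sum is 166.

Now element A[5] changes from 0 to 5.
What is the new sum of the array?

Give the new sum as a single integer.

Answer: 171

Derivation:
Old value at index 5: 0
New value at index 5: 5
Delta = 5 - 0 = 5
New sum = old_sum + delta = 166 + (5) = 171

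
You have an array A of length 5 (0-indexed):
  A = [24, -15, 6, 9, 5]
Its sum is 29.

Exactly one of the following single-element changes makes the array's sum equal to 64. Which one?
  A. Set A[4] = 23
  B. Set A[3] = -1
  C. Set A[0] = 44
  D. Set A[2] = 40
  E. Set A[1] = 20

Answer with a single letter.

Answer: E

Derivation:
Option A: A[4] 5->23, delta=18, new_sum=29+(18)=47
Option B: A[3] 9->-1, delta=-10, new_sum=29+(-10)=19
Option C: A[0] 24->44, delta=20, new_sum=29+(20)=49
Option D: A[2] 6->40, delta=34, new_sum=29+(34)=63
Option E: A[1] -15->20, delta=35, new_sum=29+(35)=64 <-- matches target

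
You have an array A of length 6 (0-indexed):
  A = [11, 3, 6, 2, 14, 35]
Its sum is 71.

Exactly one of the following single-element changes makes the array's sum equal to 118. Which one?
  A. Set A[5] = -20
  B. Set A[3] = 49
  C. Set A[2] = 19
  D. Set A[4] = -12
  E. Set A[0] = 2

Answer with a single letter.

Option A: A[5] 35->-20, delta=-55, new_sum=71+(-55)=16
Option B: A[3] 2->49, delta=47, new_sum=71+(47)=118 <-- matches target
Option C: A[2] 6->19, delta=13, new_sum=71+(13)=84
Option D: A[4] 14->-12, delta=-26, new_sum=71+(-26)=45
Option E: A[0] 11->2, delta=-9, new_sum=71+(-9)=62

Answer: B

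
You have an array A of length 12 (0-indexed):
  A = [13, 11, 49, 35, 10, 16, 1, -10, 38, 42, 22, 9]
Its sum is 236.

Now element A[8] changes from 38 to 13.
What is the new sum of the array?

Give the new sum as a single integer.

Answer: 211

Derivation:
Old value at index 8: 38
New value at index 8: 13
Delta = 13 - 38 = -25
New sum = old_sum + delta = 236 + (-25) = 211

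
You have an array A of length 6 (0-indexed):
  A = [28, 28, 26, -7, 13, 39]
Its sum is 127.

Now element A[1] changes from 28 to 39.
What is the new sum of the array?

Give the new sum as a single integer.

Answer: 138

Derivation:
Old value at index 1: 28
New value at index 1: 39
Delta = 39 - 28 = 11
New sum = old_sum + delta = 127 + (11) = 138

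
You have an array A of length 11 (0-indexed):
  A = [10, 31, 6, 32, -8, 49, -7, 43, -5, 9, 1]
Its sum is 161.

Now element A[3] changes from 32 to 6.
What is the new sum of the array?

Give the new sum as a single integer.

Answer: 135

Derivation:
Old value at index 3: 32
New value at index 3: 6
Delta = 6 - 32 = -26
New sum = old_sum + delta = 161 + (-26) = 135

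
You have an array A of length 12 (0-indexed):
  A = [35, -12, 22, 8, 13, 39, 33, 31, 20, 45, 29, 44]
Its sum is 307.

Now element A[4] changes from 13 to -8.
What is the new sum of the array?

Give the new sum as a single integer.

Answer: 286

Derivation:
Old value at index 4: 13
New value at index 4: -8
Delta = -8 - 13 = -21
New sum = old_sum + delta = 307 + (-21) = 286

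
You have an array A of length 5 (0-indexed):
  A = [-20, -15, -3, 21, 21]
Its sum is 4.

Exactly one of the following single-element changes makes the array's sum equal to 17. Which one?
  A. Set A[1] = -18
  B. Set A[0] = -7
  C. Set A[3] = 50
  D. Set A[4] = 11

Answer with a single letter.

Answer: B

Derivation:
Option A: A[1] -15->-18, delta=-3, new_sum=4+(-3)=1
Option B: A[0] -20->-7, delta=13, new_sum=4+(13)=17 <-- matches target
Option C: A[3] 21->50, delta=29, new_sum=4+(29)=33
Option D: A[4] 21->11, delta=-10, new_sum=4+(-10)=-6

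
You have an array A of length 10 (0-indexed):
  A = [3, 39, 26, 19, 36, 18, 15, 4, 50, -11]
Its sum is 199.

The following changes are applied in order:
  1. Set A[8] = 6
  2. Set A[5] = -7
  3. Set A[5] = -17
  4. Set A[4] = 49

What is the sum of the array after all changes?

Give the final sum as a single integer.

Initial sum: 199
Change 1: A[8] 50 -> 6, delta = -44, sum = 155
Change 2: A[5] 18 -> -7, delta = -25, sum = 130
Change 3: A[5] -7 -> -17, delta = -10, sum = 120
Change 4: A[4] 36 -> 49, delta = 13, sum = 133

Answer: 133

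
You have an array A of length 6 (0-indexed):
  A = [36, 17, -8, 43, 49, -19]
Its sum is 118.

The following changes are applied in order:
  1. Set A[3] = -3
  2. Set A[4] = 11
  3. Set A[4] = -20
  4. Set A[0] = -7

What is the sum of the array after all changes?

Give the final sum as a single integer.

Initial sum: 118
Change 1: A[3] 43 -> -3, delta = -46, sum = 72
Change 2: A[4] 49 -> 11, delta = -38, sum = 34
Change 3: A[4] 11 -> -20, delta = -31, sum = 3
Change 4: A[0] 36 -> -7, delta = -43, sum = -40

Answer: -40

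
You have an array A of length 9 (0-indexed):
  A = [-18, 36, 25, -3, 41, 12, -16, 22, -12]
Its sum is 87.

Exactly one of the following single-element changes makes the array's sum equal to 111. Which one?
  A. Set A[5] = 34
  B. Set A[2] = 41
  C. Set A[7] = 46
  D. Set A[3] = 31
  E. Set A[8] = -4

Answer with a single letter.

Answer: C

Derivation:
Option A: A[5] 12->34, delta=22, new_sum=87+(22)=109
Option B: A[2] 25->41, delta=16, new_sum=87+(16)=103
Option C: A[7] 22->46, delta=24, new_sum=87+(24)=111 <-- matches target
Option D: A[3] -3->31, delta=34, new_sum=87+(34)=121
Option E: A[8] -12->-4, delta=8, new_sum=87+(8)=95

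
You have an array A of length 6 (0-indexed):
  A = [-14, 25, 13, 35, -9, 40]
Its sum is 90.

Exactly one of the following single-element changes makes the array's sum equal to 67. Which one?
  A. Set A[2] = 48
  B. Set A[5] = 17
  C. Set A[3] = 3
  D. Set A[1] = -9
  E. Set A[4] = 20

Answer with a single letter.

Answer: B

Derivation:
Option A: A[2] 13->48, delta=35, new_sum=90+(35)=125
Option B: A[5] 40->17, delta=-23, new_sum=90+(-23)=67 <-- matches target
Option C: A[3] 35->3, delta=-32, new_sum=90+(-32)=58
Option D: A[1] 25->-9, delta=-34, new_sum=90+(-34)=56
Option E: A[4] -9->20, delta=29, new_sum=90+(29)=119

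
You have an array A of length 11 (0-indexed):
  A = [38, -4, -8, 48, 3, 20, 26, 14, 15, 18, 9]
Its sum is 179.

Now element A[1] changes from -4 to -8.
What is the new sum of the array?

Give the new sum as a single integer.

Answer: 175

Derivation:
Old value at index 1: -4
New value at index 1: -8
Delta = -8 - -4 = -4
New sum = old_sum + delta = 179 + (-4) = 175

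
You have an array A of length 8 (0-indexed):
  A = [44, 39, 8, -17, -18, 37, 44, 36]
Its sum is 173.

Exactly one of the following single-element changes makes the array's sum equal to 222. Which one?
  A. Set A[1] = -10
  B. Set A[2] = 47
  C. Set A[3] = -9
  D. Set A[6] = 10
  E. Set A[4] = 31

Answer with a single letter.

Option A: A[1] 39->-10, delta=-49, new_sum=173+(-49)=124
Option B: A[2] 8->47, delta=39, new_sum=173+(39)=212
Option C: A[3] -17->-9, delta=8, new_sum=173+(8)=181
Option D: A[6] 44->10, delta=-34, new_sum=173+(-34)=139
Option E: A[4] -18->31, delta=49, new_sum=173+(49)=222 <-- matches target

Answer: E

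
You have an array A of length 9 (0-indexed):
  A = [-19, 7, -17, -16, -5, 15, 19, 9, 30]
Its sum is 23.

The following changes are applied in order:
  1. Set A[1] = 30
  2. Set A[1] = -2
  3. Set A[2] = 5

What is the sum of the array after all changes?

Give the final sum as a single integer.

Initial sum: 23
Change 1: A[1] 7 -> 30, delta = 23, sum = 46
Change 2: A[1] 30 -> -2, delta = -32, sum = 14
Change 3: A[2] -17 -> 5, delta = 22, sum = 36

Answer: 36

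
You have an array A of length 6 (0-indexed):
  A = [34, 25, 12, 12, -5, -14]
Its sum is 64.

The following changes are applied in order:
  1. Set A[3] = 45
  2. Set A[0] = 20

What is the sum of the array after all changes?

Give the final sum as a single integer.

Initial sum: 64
Change 1: A[3] 12 -> 45, delta = 33, sum = 97
Change 2: A[0] 34 -> 20, delta = -14, sum = 83

Answer: 83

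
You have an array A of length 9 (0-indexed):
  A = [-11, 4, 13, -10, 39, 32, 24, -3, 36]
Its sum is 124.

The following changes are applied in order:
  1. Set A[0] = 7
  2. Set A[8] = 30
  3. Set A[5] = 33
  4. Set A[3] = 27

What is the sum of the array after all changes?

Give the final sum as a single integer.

Initial sum: 124
Change 1: A[0] -11 -> 7, delta = 18, sum = 142
Change 2: A[8] 36 -> 30, delta = -6, sum = 136
Change 3: A[5] 32 -> 33, delta = 1, sum = 137
Change 4: A[3] -10 -> 27, delta = 37, sum = 174

Answer: 174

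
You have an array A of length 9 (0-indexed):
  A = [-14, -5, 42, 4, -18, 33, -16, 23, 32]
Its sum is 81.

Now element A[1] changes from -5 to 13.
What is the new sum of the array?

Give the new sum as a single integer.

Old value at index 1: -5
New value at index 1: 13
Delta = 13 - -5 = 18
New sum = old_sum + delta = 81 + (18) = 99

Answer: 99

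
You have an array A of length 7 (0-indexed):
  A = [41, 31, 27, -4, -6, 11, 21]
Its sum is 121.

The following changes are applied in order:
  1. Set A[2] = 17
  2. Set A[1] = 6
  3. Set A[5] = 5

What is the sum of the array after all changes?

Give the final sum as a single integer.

Initial sum: 121
Change 1: A[2] 27 -> 17, delta = -10, sum = 111
Change 2: A[1] 31 -> 6, delta = -25, sum = 86
Change 3: A[5] 11 -> 5, delta = -6, sum = 80

Answer: 80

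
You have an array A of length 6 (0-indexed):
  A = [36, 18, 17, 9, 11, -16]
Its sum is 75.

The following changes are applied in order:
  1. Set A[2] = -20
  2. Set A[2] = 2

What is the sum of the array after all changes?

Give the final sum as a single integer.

Answer: 60

Derivation:
Initial sum: 75
Change 1: A[2] 17 -> -20, delta = -37, sum = 38
Change 2: A[2] -20 -> 2, delta = 22, sum = 60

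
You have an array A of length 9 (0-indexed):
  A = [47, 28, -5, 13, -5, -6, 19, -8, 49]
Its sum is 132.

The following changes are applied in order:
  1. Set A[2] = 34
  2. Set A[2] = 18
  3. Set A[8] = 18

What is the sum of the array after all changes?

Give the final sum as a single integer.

Answer: 124

Derivation:
Initial sum: 132
Change 1: A[2] -5 -> 34, delta = 39, sum = 171
Change 2: A[2] 34 -> 18, delta = -16, sum = 155
Change 3: A[8] 49 -> 18, delta = -31, sum = 124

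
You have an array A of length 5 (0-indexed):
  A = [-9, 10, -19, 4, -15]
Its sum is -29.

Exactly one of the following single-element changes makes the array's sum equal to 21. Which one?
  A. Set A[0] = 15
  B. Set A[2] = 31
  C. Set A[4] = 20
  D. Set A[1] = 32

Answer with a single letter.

Option A: A[0] -9->15, delta=24, new_sum=-29+(24)=-5
Option B: A[2] -19->31, delta=50, new_sum=-29+(50)=21 <-- matches target
Option C: A[4] -15->20, delta=35, new_sum=-29+(35)=6
Option D: A[1] 10->32, delta=22, new_sum=-29+(22)=-7

Answer: B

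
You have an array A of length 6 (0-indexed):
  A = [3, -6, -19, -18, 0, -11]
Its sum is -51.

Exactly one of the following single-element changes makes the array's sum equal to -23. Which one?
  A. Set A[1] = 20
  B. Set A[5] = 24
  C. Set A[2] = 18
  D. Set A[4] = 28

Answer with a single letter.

Option A: A[1] -6->20, delta=26, new_sum=-51+(26)=-25
Option B: A[5] -11->24, delta=35, new_sum=-51+(35)=-16
Option C: A[2] -19->18, delta=37, new_sum=-51+(37)=-14
Option D: A[4] 0->28, delta=28, new_sum=-51+(28)=-23 <-- matches target

Answer: D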